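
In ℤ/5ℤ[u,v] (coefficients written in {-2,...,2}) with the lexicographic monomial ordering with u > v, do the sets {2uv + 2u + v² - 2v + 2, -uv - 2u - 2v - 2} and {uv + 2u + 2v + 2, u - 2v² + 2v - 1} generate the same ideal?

No, the ideals differ.

Equality of ideals is decidable: compute both reduced Gröbner bases (unique for the ordering) and check whether they agree.
Buchberger on the first generating set:
f_1 = 2uv + 2u + v² - 2v + 2, LT = uv.
f_2 = -uv - 2u - 2v - 2, LT = uv.

S(f_1,f_2): lcm = uv. S = -u - 2v² + 2v - 1.
  leading term u: no divisor's leading term divides it; move -u to the remainder.
  leading term v²: no divisor's leading term divides it; move -2v² to the remainder.
  leading term v: no divisor's leading term divides it; move 2v to the remainder.
  leading term 1: no divisor's leading term divides it; move -1 to the remainder.
  remainder -u - 2v² + 2v - 1 ≠ 0; add g_3 = -u - 2v² + 2v - 1 to the basis.

S(f_1,g_3): lcm = uv. S = u - 2v³ - 2v + 1.
  leading term u: subtract (-1)·g_3 from u - 2v³ - 2v + 1 → -2v³ - 2v²
  leading term v³: no divisor's leading term divides it; move -2v³ to the remainder.
  leading term v²: no divisor's leading term divides it; move -2v² to the remainder.
  remainder -2v³ - 2v² ≠ 0; add g_4 = -2v³ - 2v² to the basis.

S(f_2,g_3): lcm = uv. S = 2u - 2v³ + 2v² + v + 2.
  leading term u: subtract (-2)·g_3 from 2u - 2v³ + 2v² + v + 2 → -2v³ - 2v²
  leading term v³: subtract (1)·g_4 from -2v³ - 2v² → 0
  remainder 0.

S(f_1,g_4): lcm = uv³. S = -2v⁴ - v³ + v².
  leading term v⁴: subtract (v)·g_4 from -2v⁴ - v³ + v² → v³ + v²
  leading term v³: subtract (2)·g_4 from v³ + v² → 0
  remainder 0.

S(f_2,g_4): lcm = uv³. S = uv² + 2v³ + 2v².
  leading term uv²: subtract (-2v)·f_1 from uv² + 2v³ + 2v² → -uv - v³ - 2v² - v
  leading term uv: subtract (2)·f_1 from -uv - v³ - 2v² - v → u - v³ + v² - 2v + 1
  leading term u: subtract (-1)·g_3 from u - v³ + v² - 2v + 1 → -v³ - v²
  leading term v³: subtract (-2)·g_4 from -v³ - v² → 0
  remainder 0.

S(g_3,g_4): leading monomials are coprime, so the S-polynomial reduces to 0 (Buchberger's first criterion).
Every S-polynomial of the final basis reduces to 0, so we have a Gröbner basis.
Inter-reduce: drop elements whose leading term is divisible by another's, tail-reduce, and make monic.
Reduced Gröbner basis: {u + 2v² - 2v + 1, v³ + v²}.

Buchberger on the second generating set:
h_1 = uv + 2u + 2v + 2, LT = uv.
h_2 = u - 2v² + 2v - 1, LT = u.

S(h_1,h_2): lcm = uv. S = 2u + 2v³ - 2v² - 2v + 2.
  leading term u: subtract (2)·h_2 from 2u + 2v³ - 2v² - 2v + 2 → 2v³ + 2v² - v - 1
  leading term v³: no divisor's leading term divides it; move 2v³ to the remainder.
  leading term v²: no divisor's leading term divides it; move 2v² to the remainder.
  leading term v: no divisor's leading term divides it; move -v to the remainder.
  leading term 1: no divisor's leading term divides it; move -1 to the remainder.
  remainder 2v³ + 2v² - v - 1 ≠ 0; add k_3 = 2v³ + 2v² - v - 1 to the basis.

S(h_1,k_3): lcm = uv³. S = uv² - 2uv - 2u + 2v³ + 2v².
  leading term uv²: subtract (v)·h_1 from uv² - 2uv - 2u + 2v³ + 2v² → uv - 2u + 2v³ - 2v
  leading term uv: subtract (1)·h_1 from uv - 2u + 2v³ - 2v → u + 2v³ + v - 2
  leading term u: subtract (1)·h_2 from u + 2v³ + v - 2 → 2v³ + 2v² - v - 1
  leading term v³: subtract (1)·k_3 from 2v³ + 2v² - v - 1 → 0
  remainder 0.

S(h_2,k_3): leading monomials are coprime, so the S-polynomial reduces to 0 (Buchberger's first criterion).
Every S-polynomial of the final basis reduces to 0, so we have a Gröbner basis.
Inter-reduce: drop elements whose leading term is divisible by another's, tail-reduce, and make monic.
Reduced Gröbner basis: {u - 2v² + 2v - 1, v³ + v² + 2v + 2}.

These differ, so the ideals are not equal.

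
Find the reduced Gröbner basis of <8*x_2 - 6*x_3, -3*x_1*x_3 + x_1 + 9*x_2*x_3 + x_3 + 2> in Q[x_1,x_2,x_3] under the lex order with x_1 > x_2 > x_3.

G = {x_1*x_3 - 1/3*x_1 - 9/4*x_3**2 - 1/3*x_3 - 2/3, x_2 - 3/4*x_3}

f_1 = 8*x_2 - 6*x_3, LT = x_2.
f_2 = -3*x_1*x_3 + x_1 + 9*x_2*x_3 + x_3 + 2, LT = x_1*x_3.

The S-polynomials (S(f_1,f_2)) all reduce to 0 modulo the current basis, so we have a Gröbner basis.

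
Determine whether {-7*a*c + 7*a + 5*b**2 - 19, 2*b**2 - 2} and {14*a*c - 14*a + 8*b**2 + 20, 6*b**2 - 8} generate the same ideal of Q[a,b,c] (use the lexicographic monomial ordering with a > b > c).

No, the ideals differ.

For a fixed monomial order, each ideal has a unique reduced Gröbner basis; comparing bases decides equality.
Buchberger on the first generating set:
f_1 = -7*a*c + 7*a + 5*b**2 - 19, LT = a*c.
f_2 = 2*b**2 - 2, LT = b**2.

The S-polynomials (S(f_1,f_2)) all reduce to 0 modulo the current basis, so we have a Gröbner basis.
Inter-reduce: drop elements whose leading term is divisible by another's, tail-reduce, and make monic.
Reduced Gröbner basis: {a*c - a + 2, b**2 - 1}.

Buchberger on the second generating set:
h_1 = 14*a*c - 14*a + 8*b**2 + 20, LT = a*c.
h_2 = 6*b**2 - 8, LT = b**2.

The S-polynomials (S(h_1,h_2)) all reduce to 0 modulo the current basis, so we have a Gröbner basis.
Inter-reduce: drop elements whose leading term is divisible by another's, tail-reduce, and make monic.
Reduced Gröbner basis: {a*c - a + 46/21, b**2 - 4/3}.

Since the reduced bases disagree, the two ideals are not the same.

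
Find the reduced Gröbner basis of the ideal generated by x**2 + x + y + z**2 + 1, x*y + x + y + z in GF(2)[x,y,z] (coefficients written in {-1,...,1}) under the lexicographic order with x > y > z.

f_1 = x**2 + x + y + z**2 + 1, LT = x**2.
f_2 = x*y + x + y + z, LT = x*y.

S(f_1,f_2): lcm = x**2*y. S = x**2 + x*z + y**2 + y*z**2 + y.
  leading term x**2: subtract (1)·f_1 from x**2 + x*z + y**2 + y*z**2 + y → x*z + x + y**2 + y*z**2 + z**2 + 1
  leading term x*z: no divisor's leading term divides it; move x*z to the remainder.
  leading term x: no divisor's leading term divides it; move x to the remainder.
  leading term y**2: no divisor's leading term divides it; move y**2 to the remainder.
  leading term y*z**2: no divisor's leading term divides it; move y*z**2 to the remainder.
  leading term z**2: no divisor's leading term divides it; move z**2 to the remainder.
  leading term 1: no divisor's leading term divides it; move 1 to the remainder.
  remainder x*z + x + y**2 + y*z**2 + z**2 + 1 ≠ 0; add g_3 = x*z + x + y**2 + y*z**2 + z**2 + 1 to the basis.

S(f_2,g_3): lcm = x*y*z. S = x*y + x*z + y**3 + y**2*z**2 + y*z**2 + y*z + y + z**2.
  leading term x*y: subtract (1)·f_2 from x*y + x*z + y**3 + y**2*z**2 + y*z**2 + y*z + y + z**2 → x*z + x + y**3 + y**2*z**2 + y*z**2 + y*z + z**2 + z
  leading term x*z: subtract (1)·g_3 from x*z + x + y**3 + y**2*z**2 + y*z**2 + y*z + z**2 + z → y**3 + y**2*z**2 + y**2 + y*z + z + 1
  leading term y**3: no divisor's leading term divides it; move y**3 to the remainder.
  leading term y**2*z**2: no divisor's leading term divides it; move y**2*z**2 to the remainder.
  leading term y**2: no divisor's leading term divides it; move y**2 to the remainder.
  leading term y*z: no divisor's leading term divides it; move y*z to the remainder.
  leading term z: no divisor's leading term divides it; move z to the remainder.
  leading term 1: no divisor's leading term divides it; move 1 to the remainder.
  remainder y**3 + y**2*z**2 + y**2 + y*z + z + 1 ≠ 0; add g_4 = y**3 + y**2*z**2 + y**2 + y*z + z + 1 to the basis.

The other S-polynomials (S(f_1,g_3), S(f_1,g_4), S(f_2,g_4), S(g_3,g_4)) all reduce to 0 modulo the current basis, so we have a Gröbner basis.

G = {x**2 + x + y + z**2 + 1, x*y + x + y + z, x*z + x + y**2 + y*z**2 + z**2 + 1, y**3 + y**2*z**2 + y**2 + y*z + z + 1}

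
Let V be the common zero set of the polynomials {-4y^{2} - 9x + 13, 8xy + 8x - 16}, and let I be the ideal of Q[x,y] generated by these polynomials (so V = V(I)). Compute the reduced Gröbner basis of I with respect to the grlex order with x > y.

f_1 = -4y^{2} - 9x + 13, LT = y^{2}.
f_2 = 8xy + 8x - 16, LT = xy.

S(f_1,f_2): lcm = xy^{2}. S = \tfrac{9}{4}x^{2} - xy - \tfrac{13}{4}x + 2y.
  leading term x^{2}: no divisor's leading term divides it; move \tfrac{9}{4}x^{2} to the remainder.
  leading term xy: subtract (-\tfrac{1}{8})·f_2 from -xy - \tfrac{13}{4}x + 2y → -\tfrac{9}{4}x + 2y - 2
  leading term x: no divisor's leading term divides it; move -\tfrac{9}{4}x to the remainder.
  leading term y: no divisor's leading term divides it; move 2y to the remainder.
  leading term 1: no divisor's leading term divides it; move -2 to the remainder.
  remainder \tfrac{9}{4}x^{2} - \tfrac{9}{4}x + 2y - 2 ≠ 0; add g_3 = \tfrac{9}{4}x^{2} - \tfrac{9}{4}x + 2y - 2 to the basis.

S(f_1,g_3): leading monomials are coprime, so the S-polynomial reduces to 0 (Buchberger's first criterion).
S(f_2,g_3): lcm = x^{2}y. S = x^{2} + xy - \tfrac{8}{9}y^{2} - 2x + \tfrac{8}{9}y.
  leading term x^{2}: subtract (\tfrac{4}{9})·g_3 from x^{2} + xy - \tfrac{8}{9}y^{2} - 2x + \tfrac{8}{9}y → xy - \tfrac{8}{9}y^{2} - x + \tfrac{8}{9}
  leading term xy: subtract (\tfrac{1}{8})·f_2 from xy - \tfrac{8}{9}y^{2} - x + \tfrac{8}{9} → -\tfrac{8}{9}y^{2} - 2x + \tfrac{26}{9}
  leading term y^{2}: subtract (\tfrac{2}{9})·f_1 from -\tfrac{8}{9}y^{2} - 2x + \tfrac{26}{9} → 0
  remainder 0.

Every S-polynomial of the final basis reduces to 0, so we have a Gröbner basis.

G = {x^{2} - x + \tfrac{8}{9}y - \tfrac{8}{9}, xy + x - 2, y^{2} + \tfrac{9}{4}x - \tfrac{13}{4}}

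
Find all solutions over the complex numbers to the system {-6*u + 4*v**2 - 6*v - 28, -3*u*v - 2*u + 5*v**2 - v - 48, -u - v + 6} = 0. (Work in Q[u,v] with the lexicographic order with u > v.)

{(2, 4)}

Compute a lex Gröbner basis by Buchberger's algorithm.
f_1 = -6*u + 4*v**2 - 6*v - 28, LT = u.
f_2 = -3*u*v - 2*u + 5*v**2 - v - 48, LT = u*v.
f_3 = -u - v + 6, LT = u.

S(f_1,f_2): lcm = u*v. S = -2/3*u - 2/3*v**3 + 8/3*v**2 + 13/3*v - 16.
  leading term u: subtract (1/9)·f_1 from -2/3*u - 2/3*v**3 + 8/3*v**2 + 13/3*v - 16 → -2/3*v**3 + 20/9*v**2 + 5*v - 116/9
  leading term v**3: no divisor's leading term divides it; move -2/3*v**3 to the remainder.
  leading term v**2: no divisor's leading term divides it; move 20/9*v**2 to the remainder.
  leading term v: no divisor's leading term divides it; move 5*v to the remainder.
  leading term 1: no divisor's leading term divides it; move -116/9 to the remainder.
  remainder -2/3*v**3 + 20/9*v**2 + 5*v - 116/9 ≠ 0; add h_4 = -2/3*v**3 + 20/9*v**2 + 5*v - 116/9 to the basis.

S(f_1,f_3): lcm = u. S = -2/3*v**2 + 32/3.
  leading term v**2: no divisor's leading term divides it; move -2/3*v**2 to the remainder.
  leading term 1: no divisor's leading term divides it; move 32/3 to the remainder.
  remainder -2/3*v**2 + 32/3 ≠ 0; add h_5 = -2/3*v**2 + 32/3 to the basis.

S(f_2,f_3): lcm = u*v. S = 2/3*u - 8/3*v**2 + 19/3*v + 16.
  leading term u: subtract (-1/9)·f_1 from 2/3*u - 8/3*v**2 + 19/3*v + 16 → -20/9*v**2 + 17/3*v + 116/9
  leading term v**2: subtract (10/3)·h_5 from -20/9*v**2 + 17/3*v + 116/9 → 17/3*v - 68/3
  leading term v: no divisor's leading term divides it; move 17/3*v to the remainder.
  leading term 1: no divisor's leading term divides it; move -68/3 to the remainder.
  remainder 17/3*v - 68/3 ≠ 0; add h_6 = 17/3*v - 68/3 to the basis.

The other S-polynomials (S(f_1,h_4), S(f_2,h_4), S(f_3,h_4), S(f_1,h_5), S(f_2,h_5), S(f_3,h_5), S(h_4,h_5), S(f_1,h_6), S(f_2,h_6), S(f_3,h_6), S(h_4,h_6), S(h_5,h_6)) all reduce to 0 modulo the current basis, so we have a Gröbner basis.
Inter-reduce: drop elements whose leading term is divisible by another's, tail-reduce, and make monic.
Reduced Gröbner basis: {u - 2, v - 4}.

From the last basis element, v - 4 = 0, so v takes values in {4}. Each choice, substituted upward through the basis, yields the corresponding point(s) of the solution set.
  v = 4: the earlier basis element becomes u - 2 = 0, giving u = 2 — point (2, 4).
Check: every point annihilates each of the original generators.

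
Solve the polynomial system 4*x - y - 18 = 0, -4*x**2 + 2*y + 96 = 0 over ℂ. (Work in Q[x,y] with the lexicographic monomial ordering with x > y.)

Compute a lex Gröbner basis by Buchberger's algorithm.
f_1 = 4*x - y - 18, LT = x.
f_2 = -4*x**2 + 2*y + 96, LT = x**2.

S(f_1,f_2): lcm = x**2. S = -1/4*x*y - 9/2*x + 1/2*y + 24.
  leading term x*y: subtract (-1/16*y)·f_1 from -1/4*x*y - 9/2*x + 1/2*y + 24 → -9/2*x - 1/16*y**2 - 5/8*y + 24
  leading term x: subtract (-9/8)·f_1 from -9/2*x - 1/16*y**2 - 5/8*y + 24 → -1/16*y**2 - 7/4*y + 15/4
  leading term y**2: no divisor's leading term divides it; move -1/16*y**2 to the remainder.
  leading term y: no divisor's leading term divides it; move -7/4*y to the remainder.
  leading term 1: no divisor's leading term divides it; move 15/4 to the remainder.
  remainder -1/16*y**2 - 7/4*y + 15/4 ≠ 0; add h_3 = -1/16*y**2 - 7/4*y + 15/4 to the basis.

The other S-polynomials (S(f_1,h_3), S(f_2,h_3)) all reduce to 0 modulo the current basis, so we have a Gröbner basis.
Inter-reduce: drop elements whose leading term is divisible by another's, tail-reduce, and make monic.
Reduced Gröbner basis: {x - 1/4*y - 9/2, y**2 + 28*y - 60}.

Since the basis is lex-ordered, y**2 + 28*y - 60 is univariate in y. Its roots are {-30, 2}. Back-substituting each root into the other basis elements fixes the other coordinates.
  y = -30: the earlier basis element becomes x + 3 = 0, giving x = -3 — point (-3, -30).
  y = 2: the earlier basis element becomes x - 5 = 0, giving x = 5 — point (5, 2).

{(-3, -30), (5, 2)}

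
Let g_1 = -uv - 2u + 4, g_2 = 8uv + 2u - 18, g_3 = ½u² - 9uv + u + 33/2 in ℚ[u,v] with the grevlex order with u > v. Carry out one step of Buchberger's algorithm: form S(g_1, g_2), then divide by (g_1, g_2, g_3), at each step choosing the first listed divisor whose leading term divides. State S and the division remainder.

S(g_1, g_2) = 7/4u - 7/4; remainder on division = 7/4u - 7/4.

lcm(LM(g_1), LM(g_2)) = uv.
S = (lcm/LT(g_1))·g_1 − (lcm/LT(g_2))·g_2 = 7/4u - 7/4.
Reduce S modulo (g_1, g_2, g_3) in that order:
  leading term u: no divisor's leading term divides it; move 7/4u to the remainder.
  leading term 1: no divisor's leading term divides it; move -7/4 to the remainder.
The remainder 7/4u - 7/4 is nonzero, so it would be added as the next basis element.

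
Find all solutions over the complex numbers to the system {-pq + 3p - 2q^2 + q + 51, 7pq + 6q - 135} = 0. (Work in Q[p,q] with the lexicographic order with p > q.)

Compute a lex Gröbner basis by Buchberger's algorithm.
f_1 = -pq + 3p - 2q^2 + q + 51, LT = pq.
f_2 = 7pq + 6q - 135, LT = pq.

S(f_1,f_2): lcm = pq. S = -3p + 2q^2 - 13/7q - 222/7.
  leading term p: no divisor's leading term divides it; move -3p to the remainder.
  leading term q^2: no divisor's leading term divides it; move 2q^2 to the remainder.
  leading term q: no divisor's leading term divides it; move -13/7q to the remainder.
  leading term 1: no divisor's leading term divides it; move -222/7 to the remainder.
  remainder -3p + 2q^2 - 13/7q - 222/7 ≠ 0; add h_3 = -3p + 2q^2 - 13/7q - 222/7 to the basis.

S(f_1,h_3): lcm = pq. S = -3p + 2/3q^3 + 29/21q^2 - 81/7q - 51.
  leading term p: subtract (1)·h_3 from -3p + 2/3q^3 + 29/21q^2 - 81/7q - 51 → 2/3q^3 - 13/21q^2 - 68/7q - 135/7
  leading term q^3: no divisor's leading term divides it; move 2/3q^3 to the remainder.
  leading term q^2: no divisor's leading term divides it; move -13/21q^2 to the remainder.
  leading term q: no divisor's leading term divides it; move -68/7q to the remainder.
  leading term 1: no divisor's leading term divides it; move -135/7 to the remainder.
  remainder 2/3q^3 - 13/21q^2 - 68/7q - 135/7 ≠ 0; add h_4 = 2/3q^3 - 13/21q^2 - 68/7q - 135/7 to the basis.

The other S-polynomials (S(f_2,h_3), S(f_1,h_4), S(f_2,h_4), S(h_3,h_4)) all reduce to 0 modulo the current basis, so we have a Gröbner basis.
Inter-reduce: drop elements whose leading term is divisible by another's, tail-reduce, and make monic.
Reduced Gröbner basis: {p - 2/3q^2 + 13/21q + 74/7, q^3 - 13/14q^2 - 102/7q - 405/14}.

The lex basis is triangular: the last element involves only q. Solving q^3 - 13/14q^2 - 102/7q - 405/14 = 0 gives q ∈ {5, -57/28 - 3*sqrt(143)*I/28, -57/28 + 3*sqrt(143)*I/28}; substituting each value into the earlier elements determines the remaining variables.
  q = 5: the earlier basis element becomes p - 3 = 0, giving p = 3 — point (3, 5).
  q = -57/28 - 3*sqrt(143)*I/28: the earlier basis element becomes p + 107/14 - 5*sqrt(143)*I/14 = 0, giving p = -107/14 + 5*sqrt(143)*I/14 — point (-107/14 + 5*sqrt(143)*I/14, -57/28 - 3*sqrt(143)*I/28).
  q = -57/28 + 3*sqrt(143)*I/28: the earlier basis element becomes p + 107/14 + 5*sqrt(143)*I/14 = 0, giving p = -107/14 - 5*sqrt(143)*I/14 — point (-107/14 - 5*sqrt(143)*I/14, -57/28 + 3*sqrt(143)*I/28).
Substituting each solution back into the original system confirms all equations vanish.

{(3, 5), (-107/14 + 5*sqrt(143)*I/14, -57/28 - 3*sqrt(143)*I/28), (-107/14 - 5*sqrt(143)*I/14, -57/28 + 3*sqrt(143)*I/28)}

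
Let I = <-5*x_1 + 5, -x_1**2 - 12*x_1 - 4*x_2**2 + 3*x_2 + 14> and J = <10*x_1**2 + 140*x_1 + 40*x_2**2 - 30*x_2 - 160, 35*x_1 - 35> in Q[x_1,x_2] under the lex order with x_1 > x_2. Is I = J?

Yes, the ideals are equal.

Since reduced Gröbner bases are canonical representatives of ideals under a given ordering, it suffices to compute and compare them.
Buchberger on the first generating set:
f_1 = -5*x_1 + 5, LT = x_1.
f_2 = -x_1**2 - 12*x_1 - 4*x_2**2 + 3*x_2 + 14, LT = x_1**2.

S(f_1,f_2): lcm = x_1**2. S = -13*x_1 - 4*x_2**2 + 3*x_2 + 14.
  leading term x_1: subtract (13/5)·f_1 from -13*x_1 - 4*x_2**2 + 3*x_2 + 14 → -4*x_2**2 + 3*x_2 + 1
  leading term x_2**2: no divisor's leading term divides it; move -4*x_2**2 to the remainder.
  leading term x_2: no divisor's leading term divides it; move 3*x_2 to the remainder.
  leading term 1: no divisor's leading term divides it; move 1 to the remainder.
  remainder -4*x_2**2 + 3*x_2 + 1 ≠ 0; add g_3 = -4*x_2**2 + 3*x_2 + 1 to the basis.

The other S-polynomials (S(f_1,g_3), S(f_2,g_3)) all reduce to 0 modulo the current basis, so we have a Gröbner basis.
Inter-reduce: drop elements whose leading term is divisible by another's, tail-reduce, and make monic.
Reduced Gröbner basis: {x_1 - 1, x_2**2 - 3/4*x_2 - 1/4}.

Buchberger on the second generating set:
h_1 = 10*x_1**2 + 140*x_1 + 40*x_2**2 - 30*x_2 - 160, LT = x_1**2.
h_2 = 35*x_1 - 35, LT = x_1.

S(h_1,h_2): lcm = x_1**2. S = 15*x_1 + 4*x_2**2 - 3*x_2 - 16.
  leading term x_1: subtract (3/7)·h_2 from 15*x_1 + 4*x_2**2 - 3*x_2 - 16 → 4*x_2**2 - 3*x_2 - 1
  leading term x_2**2: no divisor's leading term divides it; move 4*x_2**2 to the remainder.
  leading term x_2: no divisor's leading term divides it; move -3*x_2 to the remainder.
  leading term 1: no divisor's leading term divides it; move -1 to the remainder.
  remainder 4*x_2**2 - 3*x_2 - 1 ≠ 0; add k_3 = 4*x_2**2 - 3*x_2 - 1 to the basis.

The other S-polynomials (S(h_1,k_3), S(h_2,k_3)) all reduce to 0 modulo the current basis, so we have a Gröbner basis.
Inter-reduce: drop elements whose leading term is divisible by another's, tail-reduce, and make monic.
Reduced Gröbner basis: {x_1 - 1, x_2**2 - 3/4*x_2 - 1/4}.

Same reduced basis, so the two generating sets span the same ideal.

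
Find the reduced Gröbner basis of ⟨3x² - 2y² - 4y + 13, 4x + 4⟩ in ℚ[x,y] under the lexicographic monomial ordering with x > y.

G = {x + 1, y² + 2y - 8}

f_1 = 3x² - 2y² - 4y + 13, LT = x².
f_2 = 4x + 4, LT = x.

S(f_1,f_2): lcm = x². S = -x - ⅔y² - 4/3y + 13/3.
  leading term x: subtract (-¼)·f_2 from -x - ⅔y² - 4/3y + 13/3 → -⅔y² - 4/3y + 16/3
  leading term y²: no divisor's leading term divides it; move -⅔y² to the remainder.
  leading term y: no divisor's leading term divides it; move -4/3y to the remainder.
  leading term 1: no divisor's leading term divides it; move 16/3 to the remainder.
  remainder -⅔y² - 4/3y + 16/3 ≠ 0; add g_3 = -⅔y² - 4/3y + 16/3 to the basis.

The other S-polynomials (S(f_1,g_3), S(f_2,g_3)) all reduce to 0 modulo the current basis, so we have a Gröbner basis.
Inter-reduce: drop elements whose leading term is divisible by another's, tail-reduce, and make monic.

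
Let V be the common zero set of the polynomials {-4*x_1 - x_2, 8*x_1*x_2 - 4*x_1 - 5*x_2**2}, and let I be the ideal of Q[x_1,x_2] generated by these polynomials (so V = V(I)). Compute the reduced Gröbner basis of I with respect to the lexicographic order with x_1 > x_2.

G = {x_1 + 1/4*x_2, x_2**2 - 1/7*x_2}

f_1 = -4*x_1 - x_2, LT = x_1.
f_2 = 8*x_1*x_2 - 4*x_1 - 5*x_2**2, LT = x_1*x_2.

S(f_1,f_2): lcm = x_1*x_2. S = 1/2*x_1 + 7/8*x_2**2.
  reduce S modulo (f_1, f_2):
  remainder 7/8*x_2**2 - 1/8*x_2 ≠ 0; add g_3 = 7/8*x_2**2 - 1/8*x_2 to the basis.

The other S-polynomials (S(f_1,g_3), S(f_2,g_3)) all reduce to 0 modulo the current basis, so we have a Gröbner basis.
Inter-reduce: drop elements whose leading term is divisible by another's, tail-reduce, and make monic.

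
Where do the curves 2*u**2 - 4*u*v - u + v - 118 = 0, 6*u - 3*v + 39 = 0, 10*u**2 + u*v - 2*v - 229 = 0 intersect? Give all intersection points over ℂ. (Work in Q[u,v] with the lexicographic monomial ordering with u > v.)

{(-5, 3)}

Compute a lex Gröbner basis by Buchberger's algorithm.
f_1 = 2*u**2 - 4*u*v - u + v - 118, LT = u**2.
f_2 = 6*u - 3*v + 39, LT = u.
f_3 = 10*u**2 + u*v - 2*v - 229, LT = u**2.

S(f_1,f_2): lcm = u**2. S = -3/2*u*v - 7*u + 1/2*v - 59.
  leading term u*v: subtract (-1/4*v)·f_2 from -3/2*u*v - 7*u + 1/2*v - 59 → -7*u - 3/4*v**2 + 41/4*v - 59
  leading term u: subtract (-7/6)·f_2 from -7*u - 3/4*v**2 + 41/4*v - 59 → -3/4*v**2 + 27/4*v - 27/2
  leading term v**2: no divisor's leading term divides it; move -3/4*v**2 to the remainder.
  leading term v: no divisor's leading term divides it; move 27/4*v to the remainder.
  leading term 1: no divisor's leading term divides it; move -27/2 to the remainder.
  remainder -3/4*v**2 + 27/4*v - 27/2 ≠ 0; add h_4 = -3/4*v**2 + 27/4*v - 27/2 to the basis.

S(f_1,f_3): lcm = u**2. S = -21/10*u*v - 1/2*u + 7/10*v - 361/10.
  leading term u*v: subtract (-7/20*v)·f_2 from -21/10*u*v - 1/2*u + 7/10*v - 361/10 → -1/2*u - 21/20*v**2 + 287/20*v - 361/10
  leading term u: subtract (-1/12)·f_2 from -1/2*u - 21/20*v**2 + 287/20*v - 361/10 → -21/20*v**2 + 141/10*v - 657/20
  leading term v**2: subtract (7/5)·h_4 from -21/20*v**2 + 141/10*v - 657/20 → 93/20*v - 279/20
  leading term v: no divisor's leading term divides it; move 93/20*v to the remainder.
  leading term 1: no divisor's leading term divides it; move -279/20 to the remainder.
  remainder 93/20*v - 279/20 ≠ 0; add h_5 = 93/20*v - 279/20 to the basis.

The other S-polynomials (S(f_2,f_3), S(f_1,h_4), S(f_2,h_4), S(f_3,h_4), S(f_1,h_5), S(f_2,h_5), S(f_3,h_5), S(h_4,h_5)) all reduce to 0 modulo the current basis, so we have a Gröbner basis.
Inter-reduce: drop elements whose leading term is divisible by another's, tail-reduce, and make monic.
Reduced Gröbner basis: {u + 5, v - 3}.

From the last basis element, v - 3 = 0, so v takes values in {3}. Each choice, substituted upward through the basis, yields the corresponding point(s) of the solution set.
  v = 3: the earlier basis element becomes u + 5 = 0, giving u = -5 — point (-5, 3).
Substituting each solution back into the original system confirms all equations vanish.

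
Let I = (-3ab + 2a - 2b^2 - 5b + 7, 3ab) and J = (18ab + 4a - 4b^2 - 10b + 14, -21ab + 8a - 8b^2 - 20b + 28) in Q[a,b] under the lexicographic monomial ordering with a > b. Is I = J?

Since reduced Gröbner bases are canonical representatives of ideals under a given ordering, it suffices to compute and compare them.
Buchberger on the first generating set:
f_1 = -3ab + 2a - 2b^2 - 5b + 7, LT = ab.
f_2 = 3ab, LT = ab.

S(f_1,f_2): lcm = ab. S = -2/3a + 2/3b^2 + 5/3b - 7/3.
  reduce S modulo (f_1, f_2):
  remainder -2/3a + 2/3b^2 + 5/3b - 7/3 ≠ 0; add g_3 = -2/3a + 2/3b^2 + 5/3b - 7/3 to the basis.

S(f_1,g_3): lcm = ab. S = -2/3a + b^3 + 19/6b^2 - 11/6b - 7/3.
  reduce S modulo (f_1, f_2, g_3):
  remainder b^3 + 5/2b^2 - 7/2b ≠ 0; add g_4 = b^3 + 5/2b^2 - 7/2b to the basis.

The other S-polynomials (S(f_2,g_3), S(f_1,g_4), S(f_2,g_4), S(g_3,g_4)) all reduce to 0 modulo the current basis, so we have a Gröbner basis.
Inter-reduce: drop elements whose leading term is divisible by another's, tail-reduce, and make monic.
Reduced Gröbner basis: {a - b^2 - 5/2b + 7/2, b^3 + 5/2b^2 - 7/2b}.

Buchberger on the second generating set:
h_1 = 18ab + 4a - 4b^2 - 10b + 14, LT = ab.
h_2 = -21ab + 8a - 8b^2 - 20b + 28, LT = ab.

S(h_1,h_2): lcm = ab. S = 38/63a - 38/63b^2 - 95/63b + 19/9.
  reduce S modulo (h_1, h_2):
  remainder 38/63a - 38/63b^2 - 95/63b + 19/9 ≠ 0; add k_3 = 38/63a - 38/63b^2 - 95/63b + 19/9 to the basis.

S(h_1,k_3): lcm = ab. S = 2/9a + b^3 + 41/18b^2 - 73/18b + 7/9.
  reduce S modulo (h_1, h_2, k_3):
  remainder b^3 + 5/2b^2 - 7/2b ≠ 0; add k_4 = b^3 + 5/2b^2 - 7/2b to the basis.

The other S-polynomials (S(h_2,k_3), S(h_1,k_4), S(h_2,k_4), S(k_3,k_4)) all reduce to 0 modulo the current basis, so we have a Gröbner basis.
Inter-reduce: drop elements whose leading term is divisible by another's, tail-reduce, and make monic.
Reduced Gröbner basis: {a - b^2 - 5/2b + 7/2, b^3 + 5/2b^2 - 7/2b}.

The two bases agree; hence the ideals are identical.
The choice of monomial ordering does not affect the verdict — as long as both bases are computed under the same ordering, their equality decides ideal equality.

Yes, the ideals are equal.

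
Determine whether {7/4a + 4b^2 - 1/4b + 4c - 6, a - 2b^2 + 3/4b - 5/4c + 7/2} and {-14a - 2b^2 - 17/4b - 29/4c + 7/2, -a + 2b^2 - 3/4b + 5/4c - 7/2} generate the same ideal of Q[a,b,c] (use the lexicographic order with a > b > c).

For a fixed monomial order, each ideal has a unique reduced Gröbner basis; comparing bases decides equality.
Buchberger on the first generating set:
f_1 = 7/4a + 4b^2 - 1/4b + 4c - 6, LT = a.
f_2 = a - 2b^2 + 3/4b - 5/4c + 7/2, LT = a.

S(f_1,f_2): lcm = a. S = 30/7b^2 - 25/28b + 99/28c - 97/14.
  reduce S modulo (f_1, f_2):
  remainder 30/7b^2 - 25/28b + 99/28c - 97/14 ≠ 0; add g_3 = 30/7b^2 - 25/28b + 99/28c - 97/14 to the basis.

The other S-polynomials (S(f_1,g_3), S(f_2,g_3)) all reduce to 0 modulo the current basis, so we have a Gröbner basis.
Inter-reduce: drop elements whose leading term is divisible by another's, tail-reduce, and make monic.
Reduced Gröbner basis: {a + 1/3b + 2/5c + 4/15, b^2 - 5/24b + 33/40c - 97/60}.

Buchberger on the second generating set:
h_1 = -14a - 2b^2 - 17/4b - 29/4c + 7/2, LT = a.
h_2 = -a + 2b^2 - 3/4b + 5/4c - 7/2, LT = a.

S(h_1,h_2): lcm = a. S = 15/7b^2 - 25/56b + 99/56c - 15/4.
  reduce S modulo (h_1, h_2):
  remainder 15/7b^2 - 25/56b + 99/56c - 15/4 ≠ 0; add k_3 = 15/7b^2 - 25/56b + 99/56c - 15/4 to the basis.

The other S-polynomials (S(h_1,k_3), S(h_2,k_3)) all reduce to 0 modulo the current basis, so we have a Gröbner basis.
Inter-reduce: drop elements whose leading term is divisible by another's, tail-reduce, and make monic.
Reduced Gröbner basis: {a + 1/3b + 2/5c, b^2 - 5/24b + 33/40c - 7/4}.

These differ, so the ideals are not equal.

No, the ideals differ.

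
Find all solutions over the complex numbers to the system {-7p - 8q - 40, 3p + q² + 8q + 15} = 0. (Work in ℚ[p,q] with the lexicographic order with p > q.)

{(0, -5), (-304/49, 3/7)}

Compute a lex Gröbner basis by Buchberger's algorithm.
f_1 = -7p - 8q - 40, LT = p.
f_2 = 3p + q² + 8q + 15, LT = p.

S(f_1,f_2): lcm = p. S = -⅓q² - 32/21q + 5/7.
  leading term q²: no divisor's leading term divides it; move -⅓q² to the remainder.
  leading term q: no divisor's leading term divides it; move -32/21q to the remainder.
  leading term 1: no divisor's leading term divides it; move 5/7 to the remainder.
  remainder -⅓q² - 32/21q + 5/7 ≠ 0; add h_3 = -⅓q² - 32/21q + 5/7 to the basis.

The other S-polynomials (S(f_1,h_3), S(f_2,h_3)) all reduce to 0 modulo the current basis, so we have a Gröbner basis.
Inter-reduce: drop elements whose leading term is divisible by another's, tail-reduce, and make monic.
Reduced Gröbner basis: {p + 8/7q + 40/7, q² + 32/7q - 15/7}.

From the last basis element, q² + 32/7q - 15/7 = 0, so q takes values in {-5, 3/7}. Each choice, substituted upward through the basis, yields the corresponding point(s) of the solution set.
  q = -5: the earlier basis element becomes p = 0, giving p = 0 — point (0, -5).
  q = 3/7: the earlier basis element becomes p + 304/49 = 0, giving p = -304/49 — point (-304/49, 3/7).
Substituting each solution back into the original system confirms all equations vanish.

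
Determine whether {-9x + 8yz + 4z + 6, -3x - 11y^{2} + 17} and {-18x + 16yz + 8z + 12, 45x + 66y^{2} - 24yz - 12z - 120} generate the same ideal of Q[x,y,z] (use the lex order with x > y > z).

Yes, the ideals are equal.

Since reduced Gröbner bases are canonical representatives of ideals under a given ordering, it suffices to compute and compare them.
Buchberger on the first generating set:
f_1 = -9x + 8yz + 4z + 6, LT = x.
f_2 = -3x - 11y^{2} + 17, LT = x.

S(f_1,f_2): lcm = x. S = -\tfrac{11}{3}y^{2} - \tfrac{8}{9}yz - \tfrac{4}{9}z + 5.
  leading term y^{2}: no divisor's leading term divides it; move -\tfrac{11}{3}y^{2} to the remainder.
  leading term yz: no divisor's leading term divides it; move -\tfrac{8}{9}yz to the remainder.
  leading term z: no divisor's leading term divides it; move -\tfrac{4}{9}z to the remainder.
  leading term 1: no divisor's leading term divides it; move 5 to the remainder.
  remainder -\tfrac{11}{3}y^{2} - \tfrac{8}{9}yz - \tfrac{4}{9}z + 5 ≠ 0; add g_3 = -\tfrac{11}{3}y^{2} - \tfrac{8}{9}yz - \tfrac{4}{9}z + 5 to the basis.

S(f_1,g_3): leading monomials are coprime, so the S-polynomial reduces to 0 (Buchberger's first criterion).
S(f_2,g_3): leading monomials are coprime, so the S-polynomial reduces to 0 (Buchberger's first criterion).
Every S-polynomial of the final basis reduces to 0, so we have a Gröbner basis.
Inter-reduce: drop elements whose leading term is divisible by another's, tail-reduce, and make monic.
Reduced Gröbner basis: {x - \tfrac{8}{9}yz - \tfrac{4}{9}z - \tfrac{2}{3}, y^{2} + \tfrac{8}{33}yz + \tfrac{4}{33}z - \tfrac{15}{11}}.

Buchberger on the second generating set:
h_1 = -18x + 16yz + 8z + 12, LT = x.
h_2 = 45x + 66y^{2} - 24yz - 12z - 120, LT = x.

S(h_1,h_2): lcm = x. S = -\tfrac{22}{15}y^{2} - \tfrac{16}{45}yz - \tfrac{8}{45}z + 2.
  leading term y^{2}: no divisor's leading term divides it; move -\tfrac{22}{15}y^{2} to the remainder.
  leading term yz: no divisor's leading term divides it; move -\tfrac{16}{45}yz to the remainder.
  leading term z: no divisor's leading term divides it; move -\tfrac{8}{45}z to the remainder.
  leading term 1: no divisor's leading term divides it; move 2 to the remainder.
  remainder -\tfrac{22}{15}y^{2} - \tfrac{16}{45}yz - \tfrac{8}{45}z + 2 ≠ 0; add k_3 = -\tfrac{22}{15}y^{2} - \tfrac{16}{45}yz - \tfrac{8}{45}z + 2 to the basis.

S(h_1,k_3): leading monomials are coprime, so the S-polynomial reduces to 0 (Buchberger's first criterion).
S(h_2,k_3): leading monomials are coprime, so the S-polynomial reduces to 0 (Buchberger's first criterion).
Every S-polynomial of the final basis reduces to 0, so we have a Gröbner basis.
Inter-reduce: drop elements whose leading term is divisible by another's, tail-reduce, and make monic.
Reduced Gröbner basis: {x - \tfrac{8}{9}yz - \tfrac{4}{9}z - \tfrac{2}{3}, y^{2} + \tfrac{8}{33}yz + \tfrac{4}{33}z - \tfrac{15}{11}}.

The two bases agree; hence the ideals are identical.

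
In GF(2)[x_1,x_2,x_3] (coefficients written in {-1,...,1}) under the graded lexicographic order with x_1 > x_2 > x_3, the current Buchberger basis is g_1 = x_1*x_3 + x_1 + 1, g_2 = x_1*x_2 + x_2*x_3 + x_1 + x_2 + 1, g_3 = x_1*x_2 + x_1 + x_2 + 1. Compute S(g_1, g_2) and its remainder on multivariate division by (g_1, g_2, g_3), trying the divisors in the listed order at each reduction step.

lcm(LM(g_1), LM(g_2)) = x_1*x_2*x_3.
S = (lcm/LT(g_1))·g_1 − (lcm/LT(g_2))·g_2 = x_2*x_3**2 + x_1*x_2 + x_1*x_3 + x_2*x_3 + x_2 + x_3.
Reduce S modulo (g_1, g_2, g_3) in that order:
  leading term x_2*x_3**2: no divisor's leading term divides it; move x_2*x_3**2 to the remainder.
  leading term x_1*x_2: subtract (1)·g_2 from x_1*x_2 + x_1*x_3 + x_2*x_3 + x_2 + x_3 → x_1*x_3 + x_1 + x_3 + 1
  leading term x_1*x_3: subtract (1)·g_1 from x_1*x_3 + x_1 + x_3 + 1 → x_3
  leading term x_3: no divisor's leading term divides it; move x_3 to the remainder.
The remainder x_2*x_3**2 + x_3 is nonzero, so it would be added as the next basis element.

S(g_1, g_2) = x_2*x_3**2 + x_1*x_2 + x_1*x_3 + x_2*x_3 + x_2 + x_3; remainder on division = x_2*x_3**2 + x_3.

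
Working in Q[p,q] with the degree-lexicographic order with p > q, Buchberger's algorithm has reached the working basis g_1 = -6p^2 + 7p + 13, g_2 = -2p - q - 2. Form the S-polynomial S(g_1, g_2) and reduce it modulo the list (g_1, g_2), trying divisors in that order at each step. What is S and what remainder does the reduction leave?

lcm(LM(g_1), LM(g_2)) = p^2.
S = (lcm/LT(g_1))·g_1 − (lcm/LT(g_2))·g_2 = -1/2pq - 13/6p - 13/6.
Reduce S modulo (g_1, g_2) in that order:
  leading term pq: subtract (1/4q)·g_2 from -1/2pq - 13/6p - 13/6 → 1/4q^2 - 13/6p + 1/2q - 13/6
  leading term q^2: no divisor's leading term divides it; move 1/4q^2 to the remainder.
  leading term p: subtract (13/12)·g_2 from -13/6p + 1/2q - 13/6 → 19/12q
  leading term q: no divisor's leading term divides it; move 19/12q to the remainder.
The remainder 1/4q^2 + 19/12q is nonzero, so it would be added as the next basis element.
This is the inner loop of Buchberger's algorithm — each nonzero remainder becomes a new basis element.

S(g_1, g_2) = -1/2pq - 13/6p - 13/6; remainder on division = 1/4q^2 + 19/12q.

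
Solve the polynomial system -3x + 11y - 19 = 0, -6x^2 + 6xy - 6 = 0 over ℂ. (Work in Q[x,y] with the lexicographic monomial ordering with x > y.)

{(1, 2), (11/8, 185/88)}

Compute a lex Gröbner basis by Buchberger's algorithm.
f_1 = -3x + 11y - 19, LT = x.
f_2 = -6x^2 + 6xy - 6, LT = x^2.

S(f_1,f_2): lcm = x^2. S = -8/3xy + 19/3x - 1.
  reduce S modulo (f_1, f_2):
  remainder -88/9y^2 + 361/9y - 370/9 ≠ 0; add h_3 = -88/9y^2 + 361/9y - 370/9 to the basis.

The other S-polynomials (S(f_1,h_3), S(f_2,h_3)) all reduce to 0 modulo the current basis, so we have a Gröbner basis.
Inter-reduce: drop elements whose leading term is divisible by another's, tail-reduce, and make monic.
Reduced Gröbner basis: {x - 11/3y + 19/3, y^2 - 361/88y + 185/44}.

The lex basis is triangular: the last element involves only y. Solving y^2 - 361/88y + 185/44 = 0 gives y ∈ {2, 185/88}; substituting each value into the earlier elements determines the remaining variables.
  y = 2: the earlier basis element becomes x - 1 = 0, giving x = 1 — point (1, 2).
  y = 185/88: the earlier basis element becomes x - 11/8 = 0, giving x = 11/8 — point (11/8, 185/88).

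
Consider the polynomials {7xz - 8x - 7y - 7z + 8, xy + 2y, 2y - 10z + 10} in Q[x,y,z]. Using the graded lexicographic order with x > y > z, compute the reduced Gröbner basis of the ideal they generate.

Buchberger's algorithm terminates because the ascending chain of leading-term ideals stabilizes.

f_1 = 7xz - 8x - 7y - 7z + 8, LT = xz.
f_2 = xy + 2y, LT = xy.
f_3 = 2y - 10z + 10, LT = y.

S(f_1,f_2): lcm = xyz. S = -8/7xy - y^2 - 3yz + 8/7y.
  leading term xy: subtract (-8/7)·f_2 from -8/7xy - y^2 - 3yz + 8/7y → -y^2 - 3yz + 24/7y
  leading term y^2: subtract (-1/2y)·f_3 from -y^2 - 3yz + 24/7y → -8yz + 59/7y
  leading term yz: subtract (-4z)·f_3 from -8yz + 59/7y → -40z^2 + 59/7y + 40z
  leading term z^2: no divisor's leading term divides it; move -40z^2 to the remainder.
  leading term y: subtract (59/14)·f_3 from 59/7y + 40z → 575/7z - 295/7
  leading term z: no divisor's leading term divides it; move 575/7z to the remainder.
  leading term 1: no divisor's leading term divides it; move -295/7 to the remainder.
  remainder -40z^2 + 575/7z - 295/7 ≠ 0; add g_4 = -40z^2 + 575/7z - 295/7 to the basis.

S(f_2,f_3): lcm = xy. S = 5xz - 5x + 2y.
  leading term xz: subtract (5/7)·f_1 from 5xz - 5x + 2y → 5/7x + 7y + 5z - 40/7
  leading term x: no divisor's leading term divides it; move 5/7x to the remainder.
  leading term y: subtract (7/2)·f_3 from 7y + 5z - 40/7 → 40z - 285/7
  leading term z: no divisor's leading term divides it; move 40z to the remainder.
  leading term 1: no divisor's leading term divides it; move -285/7 to the remainder.
  remainder 5/7x + 40z - 285/7 ≠ 0; add g_5 = 5/7x + 40z - 285/7 to the basis.

The other S-polynomials (S(f_1,f_3), S(f_1,g_4), S(f_2,g_4), S(f_3,g_4), S(f_1,g_5), S(f_2,g_5), S(f_3,g_5), S(g_4,g_5)) all reduce to 0 modulo the current basis, so we have a Gröbner basis.
Inter-reduce: drop elements whose leading term is divisible by another's, tail-reduce, and make monic.

G = {z^2 - 115/56z + 59/56, x + 56z - 57, y - 5z + 5}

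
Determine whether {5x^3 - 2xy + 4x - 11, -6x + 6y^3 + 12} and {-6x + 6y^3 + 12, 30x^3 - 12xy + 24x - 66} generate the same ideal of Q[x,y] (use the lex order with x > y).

Yes, the ideals are equal.

Two ideals are equal iff their reduced Gröbner bases coincide (the reduced basis is unique for a fixed ordering).
Buchberger on the first generating set:
f_1 = 5x^3 - 2xy + 4x - 11, LT = x^3.
f_2 = -6x + 6y^3 + 12, LT = x.

S(f_1,f_2): lcm = x^3. S = x^2y^3 + 2x^2 - 2/5xy + 4/5x - 11/5.
  leading term x^2y^3: subtract (-1/6xy^3)·f_2 from x^2y^3 + 2x^2 - 2/5xy + 4/5x - 11/5 → 2x^2 + xy^6 + 2xy^3 - 2/5xy + 4/5x - 11/5
  leading term x^2: subtract (-1/3x)·f_2 from 2x^2 + xy^6 + 2xy^3 - 2/5xy + 4/5x - 11/5 → xy^6 + 4xy^3 - 2/5xy + 24/5x - 11/5
  leading term xy^6: subtract (-1/6y^6)·f_2 from xy^6 + 4xy^3 - 2/5xy + 24/5x - 11/5 → 4xy^3 - 2/5xy + 24/5x + y^9 + 2y^6 - 11/5
  leading term xy^3: subtract (-2/3y^3)·f_2 from 4xy^3 - 2/5xy + 24/5x + y^9 + 2y^6 - 11/5 → -2/5xy + 24/5x + y^9 + 6y^6 + 8y^3 - 11/5
  leading term xy: subtract (1/15y)·f_2 from -2/5xy + 24/5x + y^9 + 6y^6 + 8y^3 - 11/5 → 24/5x + y^9 + 6y^6 - 2/5y^4 + 8y^3 - 4/5y - 11/5
  leading term x: subtract (-4/5)·f_2 from 24/5x + y^9 + 6y^6 - 2/5y^4 + 8y^3 - 4/5y - 11/5 → y^9 + 6y^6 - 2/5y^4 + 64/5y^3 - 4/5y + 37/5
  leading term y^9: no divisor's leading term divides it; move y^9 to the remainder.
  leading term y^6: no divisor's leading term divides it; move 6y^6 to the remainder.
  leading term y^4: no divisor's leading term divides it; move -2/5y^4 to the remainder.
  leading term y^3: no divisor's leading term divides it; move 64/5y^3 to the remainder.
  leading term y: no divisor's leading term divides it; move -4/5y to the remainder.
  leading term 1: no divisor's leading term divides it; move 37/5 to the remainder.
  remainder y^9 + 6y^6 - 2/5y^4 + 64/5y^3 - 4/5y + 37/5 ≠ 0; add g_3 = y^9 + 6y^6 - 2/5y^4 + 64/5y^3 - 4/5y + 37/5 to the basis.

S(f_1,g_3): leading monomials are coprime, so the S-polynomial reduces to 0 (Buchberger's first criterion).
S(f_2,g_3): leading monomials are coprime, so the S-polynomial reduces to 0 (Buchberger's first criterion).
Every S-polynomial of the final basis reduces to 0, so we have a Gröbner basis.
Inter-reduce: drop elements whose leading term is divisible by another's, tail-reduce, and make monic.
Reduced Gröbner basis: {x - y^3 - 2, y^9 + 6y^6 - 2/5y^4 + 64/5y^3 - 4/5y + 37/5}.

Buchberger on the second generating set:
h_1 = -6x + 6y^3 + 12, LT = x.
h_2 = 30x^3 - 12xy + 24x - 66, LT = x^3.

S(h_1,h_2): lcm = x^3. S = -x^2y^3 - 2x^2 + 2/5xy - 4/5x + 11/5.
  leading term x^2y^3: subtract (1/6xy^3)·h_1 from -x^2y^3 - 2x^2 + 2/5xy - 4/5x + 11/5 → -2x^2 - xy^6 - 2xy^3 + 2/5xy - 4/5x + 11/5
  leading term x^2: subtract (1/3x)·h_1 from -2x^2 - xy^6 - 2xy^3 + 2/5xy - 4/5x + 11/5 → -xy^6 - 4xy^3 + 2/5xy - 24/5x + 11/5
  leading term xy^6: subtract (1/6y^6)·h_1 from -xy^6 - 4xy^3 + 2/5xy - 24/5x + 11/5 → -4xy^3 + 2/5xy - 24/5x - y^9 - 2y^6 + 11/5
  leading term xy^3: subtract (2/3y^3)·h_1 from -4xy^3 + 2/5xy - 24/5x - y^9 - 2y^6 + 11/5 → 2/5xy - 24/5x - y^9 - 6y^6 - 8y^3 + 11/5
  leading term xy: subtract (-1/15y)·h_1 from 2/5xy - 24/5x - y^9 - 6y^6 - 8y^3 + 11/5 → -24/5x - y^9 - 6y^6 + 2/5y^4 - 8y^3 + 4/5y + 11/5
  leading term x: subtract (4/5)·h_1 from -24/5x - y^9 - 6y^6 + 2/5y^4 - 8y^3 + 4/5y + 11/5 → -y^9 - 6y^6 + 2/5y^4 - 64/5y^3 + 4/5y - 37/5
  leading term y^9: no divisor's leading term divides it; move -y^9 to the remainder.
  leading term y^6: no divisor's leading term divides it; move -6y^6 to the remainder.
  leading term y^4: no divisor's leading term divides it; move 2/5y^4 to the remainder.
  leading term y^3: no divisor's leading term divides it; move -64/5y^3 to the remainder.
  leading term y: no divisor's leading term divides it; move 4/5y to the remainder.
  leading term 1: no divisor's leading term divides it; move -37/5 to the remainder.
  remainder -y^9 - 6y^6 + 2/5y^4 - 64/5y^3 + 4/5y - 37/5 ≠ 0; add k_3 = -y^9 - 6y^6 + 2/5y^4 - 64/5y^3 + 4/5y - 37/5 to the basis.

S(h_1,k_3): leading monomials are coprime, so the S-polynomial reduces to 0 (Buchberger's first criterion).
S(h_2,k_3): leading monomials are coprime, so the S-polynomial reduces to 0 (Buchberger's first criterion).
Every S-polynomial of the final basis reduces to 0, so we have a Gröbner basis.
Inter-reduce: drop elements whose leading term is divisible by another's, tail-reduce, and make monic.
Reduced Gröbner basis: {x - y^3 - 2, y^9 + 6y^6 - 2/5y^4 + 64/5y^3 - 4/5y + 37/5}.

The two bases agree; hence the ideals are identical.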